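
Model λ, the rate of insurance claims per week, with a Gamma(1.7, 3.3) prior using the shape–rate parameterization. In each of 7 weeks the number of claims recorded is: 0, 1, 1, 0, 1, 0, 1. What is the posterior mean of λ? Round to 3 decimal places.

Total count ∑xᵢ = 4 over n = 7 weeks.
Gamma is conjugate to the Poisson likelihood: posterior is Gamma(shape = 1.7+4 = 5.7, rate = 3.3+7 = 10.3).
Posterior mean = shape/rate = 5.7/10.3 = 0.553.

Posterior mean ≈ 0.553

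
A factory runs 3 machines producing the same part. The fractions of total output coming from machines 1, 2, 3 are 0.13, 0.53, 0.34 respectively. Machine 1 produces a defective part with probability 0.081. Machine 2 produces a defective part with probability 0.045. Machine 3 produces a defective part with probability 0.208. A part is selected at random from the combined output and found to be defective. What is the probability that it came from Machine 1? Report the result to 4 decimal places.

P(defective|M1) = 0.081; P(defective|M2) = 0.045; P(defective|M3) = 0.208.
Prior × likelihood for each source: 0.13·0.081=0.01053, 0.53·0.045=0.02385, 0.34·0.208=0.07072. Summing gives P(defective) = 0.10510.
P(Machine 1 | defective) = 0.01053 / 0.10510 = 0.1002.

Posterior probability ≈ 0.1002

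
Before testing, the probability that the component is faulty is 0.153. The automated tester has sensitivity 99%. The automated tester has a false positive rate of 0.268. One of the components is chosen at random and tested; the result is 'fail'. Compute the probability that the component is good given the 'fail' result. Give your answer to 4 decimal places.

Let H be the event that the component is faulty. P(H) = 0.153, so P(¬H) = 0.847. With E the 'fail' result, P(E|H) = 0.99 and P(E|¬H) = 0.268.
P(E) = 0.99·0.153 + 0.268·0.847 = 0.15147 + 0.22700 = 0.37847.
By Bayes' theorem, P(H|E) = 0.15147 / 0.37847 = 0.4002. Hence P(¬H|E) = 1 − 0.4002 = 0.5998.

P(¬H | E) ≈ 0.5998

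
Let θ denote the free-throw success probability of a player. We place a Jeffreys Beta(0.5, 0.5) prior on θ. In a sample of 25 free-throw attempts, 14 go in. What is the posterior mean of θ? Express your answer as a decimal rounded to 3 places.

Posterior mean ≈ 0.558

The binomial likelihood is conjugate to the Beta prior: with 14 successes and 11 failures, the posterior is Beta(0.5+14, 0.5+11) = Beta(14.5, 11.5).
Posterior mean = α/(α+β) = 14.5/26 = 0.558.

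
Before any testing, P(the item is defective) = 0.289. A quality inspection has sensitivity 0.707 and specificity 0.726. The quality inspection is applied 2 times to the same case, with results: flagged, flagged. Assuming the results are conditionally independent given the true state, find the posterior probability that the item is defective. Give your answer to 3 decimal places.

Posterior P(H) ≈ 0.730

With H the event that the item is defective, the joint likelihood of the observed sequence is P(data|H) = 0.707·0.707 = 0.49985 and P(data|¬H) = 0.274·0.274 = 0.075076.
Bayes: P(H|data) = 0.289·0.49985 / (0.289·0.49985 + 0.711·0.075076) = 0.14446/0.19784 = 0.7302.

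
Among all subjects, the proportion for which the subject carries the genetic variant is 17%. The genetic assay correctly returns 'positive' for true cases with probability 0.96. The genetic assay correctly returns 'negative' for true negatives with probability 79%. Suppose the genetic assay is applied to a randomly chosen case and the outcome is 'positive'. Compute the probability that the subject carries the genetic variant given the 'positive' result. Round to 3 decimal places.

P(H | E) ≈ 0.484

Let H be the event that the subject carries the genetic variant. P(H) = 0.17, so P(¬H) = 0.83. With E the 'positive' result, P(E|H) = 0.96 and P(E|¬H) = 0.21.
P(E) = 0.96·0.17 + 0.21·0.83 = 0.16320 + 0.17430 = 0.33750.
By Bayes' theorem, P(H|E) = 0.16320 / 0.33750 = 0.484.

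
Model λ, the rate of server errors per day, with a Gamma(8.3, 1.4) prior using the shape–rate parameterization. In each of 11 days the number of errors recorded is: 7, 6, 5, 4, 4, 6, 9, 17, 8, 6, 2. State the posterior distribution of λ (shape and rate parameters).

Posterior: Gamma(shape=82.3, rate=12.4)

The Poisson likelihood adds the total count to the shape and the number of exposure periods to the rate. Here ∑xᵢ = 74 and n = 11, so shape 8.3→82.3 and rate 1.4→12.4.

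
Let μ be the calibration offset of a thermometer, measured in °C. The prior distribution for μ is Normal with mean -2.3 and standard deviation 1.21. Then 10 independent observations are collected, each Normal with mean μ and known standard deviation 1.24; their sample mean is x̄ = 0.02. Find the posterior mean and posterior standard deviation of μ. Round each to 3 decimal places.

Posterior mean ≈ -0.200; posterior SD ≈ 0.373

With known σ, the Normal prior is conjugate. Weight on the data is w = (n/σ²)/(n/σ² + 1/τ₀²) = 6.50364/(6.50364+0.683013) = 0.90496.
Posterior mean = w·x̄ + (1−w)·μ₀ = 0.90496·0.02 + 0.095039·-2.3 = -0.200. Posterior variance = 1/(6.50364+0.683013) = 0.139147, so SD = 0.373.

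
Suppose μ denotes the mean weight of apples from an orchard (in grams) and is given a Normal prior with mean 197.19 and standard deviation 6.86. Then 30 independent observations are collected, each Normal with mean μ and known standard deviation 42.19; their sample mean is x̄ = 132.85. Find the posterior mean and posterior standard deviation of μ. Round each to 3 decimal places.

With known σ, the Normal prior is conjugate. Weight on the data is w = (n/σ²)/(n/σ² + 1/τ₀²) = 0.0168540/(0.0168540+0.0212496) = 0.44232.
Posterior mean = w·x̄ + (1−w)·μ₀ = 0.44232·132.85 + 0.55768·197.19 = 168.731. Posterior variance = 1/(0.0168540+0.0212496) = 26.2442, so SD = 5.123.

Posterior mean ≈ 168.731; posterior SD ≈ 5.123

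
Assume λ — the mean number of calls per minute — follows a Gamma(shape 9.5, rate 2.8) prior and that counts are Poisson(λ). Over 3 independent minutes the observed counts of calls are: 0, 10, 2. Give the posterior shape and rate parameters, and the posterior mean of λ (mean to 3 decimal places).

Total count ∑xᵢ = 12 over n = 3 minutes.
Gamma is conjugate to the Poisson likelihood: posterior is Gamma(shape = 9.5+12 = 21.5, rate = 2.8+3 = 5.8).
Posterior mean = shape/rate = 21.5/5.8 = 3.707.

Posterior: Gamma(shape=21.5, rate=5.8); mean ≈ 3.707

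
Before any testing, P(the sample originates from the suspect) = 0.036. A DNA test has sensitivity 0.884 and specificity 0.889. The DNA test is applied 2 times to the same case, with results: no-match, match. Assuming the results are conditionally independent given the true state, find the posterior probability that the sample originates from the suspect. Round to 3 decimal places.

Let H be the event that the sample originates from the suspect; start with P(H) = 0.036. P('match'|H) = 0.884, P('match'|¬H) = 0.111.
Update on result 1 ('no-match'): P(H) ← 0.116·0.0360 / (0.116·0.0360 + 0.889·0.9640) = 0.0041760/0.86117 = 0.0048.
Update on result 2 ('match'): P(H) ← 0.884·0.0048 / (0.884·0.0048 + 0.111·0.9952) = 0.0042867/0.11475 = 0.0374.

Posterior P(H) ≈ 0.037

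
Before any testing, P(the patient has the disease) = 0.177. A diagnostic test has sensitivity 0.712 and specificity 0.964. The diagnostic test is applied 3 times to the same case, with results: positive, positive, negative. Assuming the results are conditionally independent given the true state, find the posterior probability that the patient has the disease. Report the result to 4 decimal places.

Posterior P(H) ≈ 0.9617

Let H be the event that the patient has the disease; start with P(H) = 0.177. P('positive'|H) = 0.712, P('positive'|¬H) = 0.036.
Update on result 1 ('positive'): P(H) ← 0.712·0.1770 / (0.712·0.1770 + 0.036·0.8230) = 0.12602/0.15565 = 0.8097.
Update on result 2 ('positive'): P(H) ← 0.712·0.8097 / (0.712·0.8097 + 0.036·0.1903) = 0.57647/0.58332 = 0.9883.
Update on result 3 ('negative'): P(H) ← 0.288·0.9883 / (0.288·0.9883 + 0.964·0.0117) = 0.28462/0.29594 = 0.9617.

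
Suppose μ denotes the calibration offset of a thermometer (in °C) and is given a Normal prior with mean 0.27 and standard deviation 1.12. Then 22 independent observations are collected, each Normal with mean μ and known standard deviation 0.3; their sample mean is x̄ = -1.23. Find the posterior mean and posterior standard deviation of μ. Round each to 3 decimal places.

Posterior mean ≈ -1.225; posterior SD ≈ 0.064

With known σ, the Normal prior is conjugate. Weight on the data is w = (n/σ²)/(n/σ² + 1/τ₀²) = 244.444/(244.444+0.797194) = 0.99675.
Posterior mean = w·x̄ + (1−w)·μ₀ = 0.99675·-1.23 + 0.0032506·0.27 = -1.225. Posterior variance = 1/(244.444+0.797194) = 0.00407761, so SD = 0.064.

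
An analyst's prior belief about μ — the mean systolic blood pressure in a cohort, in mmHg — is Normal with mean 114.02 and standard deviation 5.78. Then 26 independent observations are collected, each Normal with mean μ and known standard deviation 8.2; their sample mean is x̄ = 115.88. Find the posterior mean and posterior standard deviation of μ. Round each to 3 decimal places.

Posterior mean ≈ 115.746; posterior SD ≈ 1.549

With known σ, the Normal prior is conjugate. Weight on the data is w = (n/σ²)/(n/σ² + 1/τ₀²) = 0.386675/(0.386675+0.0299326) = 0.92815.
Posterior mean = w·x̄ + (1−w)·μ₀ = 0.92815·115.88 + 0.071848·114.02 = 115.746. Posterior variance = 1/(0.386675+0.0299326) = 2.40034, so SD = 1.549.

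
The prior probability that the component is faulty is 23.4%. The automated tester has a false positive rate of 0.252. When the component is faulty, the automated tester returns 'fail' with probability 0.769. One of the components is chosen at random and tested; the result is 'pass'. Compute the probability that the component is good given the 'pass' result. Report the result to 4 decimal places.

P(¬H | E) ≈ 0.9138

Let H be the event that the component is faulty. P(H) = 0.234, so P(¬H) = 0.766. With E the 'pass' result, P(E|H) = 0.231 and P(E|¬H) = 0.748.
P(E) = 0.231·0.234 + 0.748·0.766 = 0.054054 + 0.57297 = 0.62702.
By Bayes' theorem, P(H|E) = 0.054054 / 0.62702 = 0.0862. Hence P(¬H|E) = 1 − 0.0862 = 0.9138.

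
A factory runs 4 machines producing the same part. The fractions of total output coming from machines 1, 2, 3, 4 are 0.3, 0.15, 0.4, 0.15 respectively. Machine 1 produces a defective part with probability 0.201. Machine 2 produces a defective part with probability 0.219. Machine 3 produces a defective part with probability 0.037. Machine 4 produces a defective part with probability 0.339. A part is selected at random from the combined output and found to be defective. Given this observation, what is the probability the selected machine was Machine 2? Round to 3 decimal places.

P(defective|M1) = 0.201; P(defective|M2) = 0.219; P(defective|M3) = 0.037; P(defective|M4) = 0.339.
Prior × likelihood for each source: 0.3·0.201=0.06030, 0.15·0.219=0.03285, 0.4·0.037=0.01480, 0.15·0.339=0.05085. Summing gives P(defective) = 0.15880.
P(Machine 2 | defective) = 0.03285 / 0.15880 = 0.207.

Posterior probability ≈ 0.207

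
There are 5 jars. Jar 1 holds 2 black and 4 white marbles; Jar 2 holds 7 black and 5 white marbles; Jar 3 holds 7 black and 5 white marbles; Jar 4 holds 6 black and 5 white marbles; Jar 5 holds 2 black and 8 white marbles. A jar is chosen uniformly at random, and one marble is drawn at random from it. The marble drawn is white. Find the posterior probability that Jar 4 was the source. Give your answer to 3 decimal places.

Posterior probability ≈ 0.165

P(white|Jar 1) = 0.6667; P(white|Jar 2) = 0.4167; P(white|Jar 3) = 0.4167; P(white|Jar 4) = 0.4545; P(white|Jar 5) = 0.8.
Prior × likelihood for each source: 0.2·0.6667=0.1333, 0.2·0.4167=0.08333, 0.2·0.4167=0.08333, 0.2·0.4545=0.09091, 0.2·0.8=0.1600. Summing gives P(white) = 0.55091.
P(Jar 4 | white) = 0.09091 / 0.55091 = 0.165.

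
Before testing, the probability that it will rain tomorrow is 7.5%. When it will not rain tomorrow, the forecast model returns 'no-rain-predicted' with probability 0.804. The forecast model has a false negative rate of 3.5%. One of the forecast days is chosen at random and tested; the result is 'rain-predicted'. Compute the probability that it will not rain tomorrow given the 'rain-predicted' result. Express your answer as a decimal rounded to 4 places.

P(¬H | E) ≈ 0.7147

Let H be the event that it will rain tomorrow. P(H) = 0.075, so P(¬H) = 0.925. With E the 'rain-predicted' result, P(E|H) = 0.965 and P(E|¬H) = 0.196.
P(E) = 0.965·0.075 + 0.196·0.925 = 0.072375 + 0.18130 = 0.25367.
By Bayes' theorem, P(H|E) = 0.072375 / 0.25367 = 0.2853. Hence P(¬H|E) = 1 − 0.2853 = 0.7147.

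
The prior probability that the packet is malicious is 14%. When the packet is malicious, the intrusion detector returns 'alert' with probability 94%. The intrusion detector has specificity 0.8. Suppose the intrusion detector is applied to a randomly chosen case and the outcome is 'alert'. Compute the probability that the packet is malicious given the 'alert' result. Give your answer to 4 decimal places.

Write H for 'the packet is malicious'. Prior odds H:¬H = 0.14/0.86 = 0.16279. For the 'alert' outcome, the likelihood ratio is 0.94/0.2 = 4.7000.
Posterior odds = 0.16279 × 4.7000 = 0.76512, so P(H|E) = 0.76512/(1+0.76512) = 0.4335.

P(H | E) ≈ 0.4335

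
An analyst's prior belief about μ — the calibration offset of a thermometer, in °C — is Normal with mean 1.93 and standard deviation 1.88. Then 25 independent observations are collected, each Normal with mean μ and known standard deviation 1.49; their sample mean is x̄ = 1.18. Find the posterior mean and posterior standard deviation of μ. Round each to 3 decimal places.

Posterior mean ≈ 1.198; posterior SD ≈ 0.294

Prior precision 1/τ₀² = 1/1.88² = 0.282933; data precision n/σ² = 25/1.49² = 11.2608.
Posterior precision = 0.282933 + 11.2608 = 11.5437, giving posterior SD = 1/√11.5437 = 0.294.
Posterior mean = (0.282933·1.93 + 11.2608·1.18) / 11.5437 = 1.198.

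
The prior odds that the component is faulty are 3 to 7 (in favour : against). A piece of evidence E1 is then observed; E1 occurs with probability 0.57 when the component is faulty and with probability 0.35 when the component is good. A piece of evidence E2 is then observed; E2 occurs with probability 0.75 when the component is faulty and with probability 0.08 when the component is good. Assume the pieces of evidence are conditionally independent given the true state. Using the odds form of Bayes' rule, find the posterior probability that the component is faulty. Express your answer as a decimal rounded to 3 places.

Prior odds = 3/7 = 0.42857.
Likelihood ratio for E1 = 0.57/0.35 = 1.6286.
Likelihood ratio for E2 = 0.75/0.08 = 9.3750.
Posterior odds = prior odds × LR₁ × LR₂ = 6.5434.
Posterior probability = odds/(1+odds) = 6.5434/7.5434 = 0.867.

Posterior probability ≈ 0.867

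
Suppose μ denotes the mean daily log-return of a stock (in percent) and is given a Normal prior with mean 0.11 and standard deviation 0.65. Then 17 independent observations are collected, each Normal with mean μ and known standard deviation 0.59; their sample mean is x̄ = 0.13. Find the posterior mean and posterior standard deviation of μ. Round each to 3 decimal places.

Posterior mean ≈ 0.129; posterior SD ≈ 0.140

With known σ, the Normal prior is conjugate. Weight on the data is w = (n/σ²)/(n/σ² + 1/τ₀²) = 48.8365/(48.8365+2.36686) = 0.95378.
Posterior mean = w·x̄ + (1−w)·μ₀ = 0.95378·0.13 + 0.046225·0.11 = 0.129. Posterior variance = 1/(48.8365+2.36686) = 0.0195300, so SD = 0.140.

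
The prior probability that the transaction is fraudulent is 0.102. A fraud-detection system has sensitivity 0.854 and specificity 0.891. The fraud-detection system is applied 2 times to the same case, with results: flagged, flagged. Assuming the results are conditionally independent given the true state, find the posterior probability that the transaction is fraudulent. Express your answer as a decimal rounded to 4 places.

Posterior P(H) ≈ 0.8746

With H the event that the transaction is fraudulent, the joint likelihood of the observed sequence is P(data|H) = 0.854·0.854 = 0.72932 and P(data|¬H) = 0.109·0.109 = 0.011881.
Bayes: P(H|data) = 0.102·0.72932 / (0.102·0.72932 + 0.898·0.011881) = 0.074390/0.085059 = 0.8746.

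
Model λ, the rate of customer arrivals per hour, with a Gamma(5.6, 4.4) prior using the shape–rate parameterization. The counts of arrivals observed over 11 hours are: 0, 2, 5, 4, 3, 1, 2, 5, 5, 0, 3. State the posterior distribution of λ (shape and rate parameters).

The Poisson likelihood adds the total count to the shape and the number of exposure periods to the rate. Here ∑xᵢ = 30 and n = 11, so shape 5.6→35.6 and rate 4.4→15.4.

Posterior: Gamma(shape=35.6, rate=15.4)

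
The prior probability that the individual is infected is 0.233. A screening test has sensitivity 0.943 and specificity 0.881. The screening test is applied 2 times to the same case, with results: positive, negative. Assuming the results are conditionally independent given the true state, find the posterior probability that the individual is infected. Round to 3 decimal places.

Posterior P(H) ≈ 0.135

Let H be the event that the individual is infected; start with P(H) = 0.233. P('positive'|H) = 0.943, P('positive'|¬H) = 0.119.
Update on result 1 ('positive'): P(H) ← 0.943·0.2330 / (0.943·0.2330 + 0.119·0.7670) = 0.21972/0.31099 = 0.7065.
Update on result 2 ('negative'): P(H) ← 0.057·0.7065 / (0.057·0.7065 + 0.881·0.2935) = 0.040271/0.29884 = 0.1348.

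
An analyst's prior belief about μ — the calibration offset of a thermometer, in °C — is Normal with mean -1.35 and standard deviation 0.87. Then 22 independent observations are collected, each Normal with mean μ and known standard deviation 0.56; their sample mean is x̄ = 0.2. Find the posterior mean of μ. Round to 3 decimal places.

Posterior mean ≈ 0.171

Prior precision 1/τ₀² = 1/0.87² = 1.32118; data precision n/σ² = 22/0.56² = 70.1531.
Posterior precision = 1.32118 + 70.1531 = 71.4742.
Posterior mean = (1.32118·-1.35 + 70.1531·0.2) / 71.4742 = 0.171.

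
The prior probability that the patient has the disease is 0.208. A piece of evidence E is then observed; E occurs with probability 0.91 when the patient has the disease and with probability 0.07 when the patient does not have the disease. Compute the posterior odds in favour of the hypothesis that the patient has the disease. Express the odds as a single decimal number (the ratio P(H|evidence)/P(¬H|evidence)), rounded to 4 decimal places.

Prior odds = 0.208/(1−0.208) = 0.26263.
Likelihood ratio for E = 0.91/0.07 = 13.000.
Posterior odds = prior odds × LR = 3.4141.

Posterior odds ≈ 3.4141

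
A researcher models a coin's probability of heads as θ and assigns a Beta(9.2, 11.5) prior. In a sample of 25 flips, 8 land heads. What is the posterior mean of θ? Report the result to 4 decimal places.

Posterior mean ≈ 0.3764

The binomial likelihood is conjugate to the Beta prior: with 8 successes and 17 failures, the posterior is Beta(9.2+8, 11.5+17) = Beta(17.2, 28.5).
E[θ | data] = 17.2/(17.2+28.5) = 0.3764.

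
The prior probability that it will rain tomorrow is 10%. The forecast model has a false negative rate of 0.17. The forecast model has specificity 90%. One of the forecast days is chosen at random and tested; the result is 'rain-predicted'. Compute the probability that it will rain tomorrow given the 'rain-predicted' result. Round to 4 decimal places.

Let H be the event that it will rain tomorrow. P(H) = 0.1, so P(¬H) = 0.9. With E the 'rain-predicted' result, P(E|H) = 0.83 and P(E|¬H) = 0.1.
P(E) = 0.83·0.1 + 0.1·0.9 = 0.083000 + 0.090000 = 0.17300.
By Bayes' theorem, P(H|E) = 0.083000 / 0.17300 = 0.4798.

P(H | E) ≈ 0.4798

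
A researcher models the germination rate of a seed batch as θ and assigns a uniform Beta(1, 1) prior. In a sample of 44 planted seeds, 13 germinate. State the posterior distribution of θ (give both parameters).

The binomial likelihood is conjugate to the Beta prior: with 13 successes and 31 failures, the posterior is Beta(1+13, 1+31) = Beta(14, 32).

Posterior: Beta(14, 32)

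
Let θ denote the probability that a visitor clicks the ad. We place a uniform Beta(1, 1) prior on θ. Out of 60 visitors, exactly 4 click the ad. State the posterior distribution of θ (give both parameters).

Observing 4 successes and 56 failures updates Beta(1, 1) by adding the success and failure counts to the two shape parameters: α = 1+4 = 5, β = 1+56 = 57.

Posterior: Beta(5, 57)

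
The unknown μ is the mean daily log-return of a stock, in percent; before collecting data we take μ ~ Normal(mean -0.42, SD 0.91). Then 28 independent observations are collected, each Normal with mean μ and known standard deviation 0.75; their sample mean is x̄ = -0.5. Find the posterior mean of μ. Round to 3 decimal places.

Posterior mean ≈ -0.498

Prior precision 1/τ₀² = 1/0.91² = 1.20758; data precision n/σ² = 28/0.75² = 49.7778.
Posterior precision = 1.20758 + 49.7778 = 50.9854.
Posterior mean = (1.20758·-0.42 + 49.7778·-0.5) / 50.9854 = -0.498.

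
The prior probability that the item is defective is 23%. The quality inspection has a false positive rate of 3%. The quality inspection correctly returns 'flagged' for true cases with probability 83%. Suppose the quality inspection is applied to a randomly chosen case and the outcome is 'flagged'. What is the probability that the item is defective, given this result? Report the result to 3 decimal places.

P(H | E) ≈ 0.892

Let H be the event that the item is defective. P(H) = 0.23, so P(¬H) = 0.77. With E the 'flagged' result, P(E|H) = 0.83 and P(E|¬H) = 0.03.
P(E) = 0.83·0.23 + 0.03·0.77 = 0.19090 + 0.023100 = 0.21400.
By Bayes' theorem, P(H|E) = 0.19090 / 0.21400 = 0.892.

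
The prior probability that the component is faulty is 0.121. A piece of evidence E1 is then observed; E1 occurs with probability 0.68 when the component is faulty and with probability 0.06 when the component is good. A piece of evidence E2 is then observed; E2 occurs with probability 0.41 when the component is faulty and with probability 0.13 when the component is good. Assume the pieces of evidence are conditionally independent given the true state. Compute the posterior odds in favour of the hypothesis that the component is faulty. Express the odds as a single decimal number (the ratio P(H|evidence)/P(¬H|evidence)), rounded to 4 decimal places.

Posterior odds ≈ 4.9203

Prior odds = 0.121/(1−0.121) = 0.13766.
Likelihood ratio for E1 = 0.68/0.06 = 11.333.
Likelihood ratio for E2 = 0.41/0.13 = 3.1538.
Posterior odds = prior odds × LR₁ × LR₂ = 4.9203.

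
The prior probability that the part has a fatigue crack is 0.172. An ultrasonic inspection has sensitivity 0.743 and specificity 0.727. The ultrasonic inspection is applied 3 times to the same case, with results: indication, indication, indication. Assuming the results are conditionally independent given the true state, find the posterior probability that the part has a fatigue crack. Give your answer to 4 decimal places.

Posterior P(H) ≈ 0.8072

With H the event that the part has a fatigue crack, the joint likelihood of the observed sequence is P(data|H) = 0.743·0.743·0.743 = 0.41017 and P(data|¬H) = 0.273·0.273·0.273 = 0.020346.
Bayes: P(H|data) = 0.172·0.41017 / (0.172·0.41017 + 0.828·0.020346) = 0.070550/0.087396 = 0.8072.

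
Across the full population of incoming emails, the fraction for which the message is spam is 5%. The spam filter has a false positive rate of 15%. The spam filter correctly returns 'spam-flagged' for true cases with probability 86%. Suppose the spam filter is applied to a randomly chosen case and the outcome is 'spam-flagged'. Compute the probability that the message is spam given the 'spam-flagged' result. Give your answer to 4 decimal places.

P(H | E) ≈ 0.2318

Let H be the event that the message is spam. P(H) = 0.05, so P(¬H) = 0.95. With E the 'spam-flagged' result, P(E|H) = 0.86 and P(E|¬H) = 0.15.
P(E) = 0.86·0.05 + 0.15·0.95 = 0.043000 + 0.14250 = 0.18550.
By Bayes' theorem, P(H|E) = 0.043000 / 0.18550 = 0.2318.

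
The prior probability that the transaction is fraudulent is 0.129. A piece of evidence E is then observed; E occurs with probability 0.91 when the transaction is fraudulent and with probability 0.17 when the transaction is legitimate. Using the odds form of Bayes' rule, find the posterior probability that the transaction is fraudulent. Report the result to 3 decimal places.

Posterior probability ≈ 0.442

Prior odds = 0.129/(1−0.129) = 0.14811.
Likelihood ratio for E = 0.91/0.17 = 5.3529.
Posterior odds = prior odds × LR = 0.79280.
Posterior probability = odds/(1+odds) = 0.79280/1.7928 = 0.442.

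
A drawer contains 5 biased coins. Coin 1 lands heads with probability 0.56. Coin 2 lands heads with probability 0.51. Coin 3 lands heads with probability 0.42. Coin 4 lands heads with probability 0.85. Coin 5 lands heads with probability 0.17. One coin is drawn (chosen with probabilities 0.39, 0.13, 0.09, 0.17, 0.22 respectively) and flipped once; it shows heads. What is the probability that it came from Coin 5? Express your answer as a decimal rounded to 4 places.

P(heads|C1) = 0.56; P(heads|C2) = 0.51; P(heads|C3) = 0.42; P(heads|C4) = 0.85; P(heads|C5) = 0.17.
Prior × likelihood for each source: 0.39·0.56=0.2184, 0.13·0.51=0.06630, 0.09·0.42=0.03780, 0.17·0.85=0.1445, 0.22·0.17=0.03740. Summing gives P(heads) = 0.50440.
P(Coin 5 | heads) = 0.03740 / 0.50440 = 0.0741.

Posterior probability ≈ 0.0741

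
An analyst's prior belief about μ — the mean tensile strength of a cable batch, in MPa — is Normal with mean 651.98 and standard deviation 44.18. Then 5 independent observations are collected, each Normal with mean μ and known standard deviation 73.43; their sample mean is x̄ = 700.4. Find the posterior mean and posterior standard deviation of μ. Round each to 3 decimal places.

Posterior mean ≈ 683.169; posterior SD ≈ 26.356

Prior precision 1/τ₀² = 1/44.18² = 0.00051233; data precision n/σ² = 5/73.43² = 0.00092731.
Posterior precision = 0.00051233 + 0.00092731 = 0.00143963, giving posterior SD = 1/√0.00143963 = 26.356.
Posterior mean = (0.00051233·651.98 + 0.00092731·700.4) / 0.00143963 = 683.169.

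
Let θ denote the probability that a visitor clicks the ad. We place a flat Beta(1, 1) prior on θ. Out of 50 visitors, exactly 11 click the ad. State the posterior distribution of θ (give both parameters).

Posterior: Beta(12, 40)

Observing 11 successes and 39 failures updates Beta(1, 1) by adding the success and failure counts to the two shape parameters: α = 1+11 = 12, β = 1+39 = 40.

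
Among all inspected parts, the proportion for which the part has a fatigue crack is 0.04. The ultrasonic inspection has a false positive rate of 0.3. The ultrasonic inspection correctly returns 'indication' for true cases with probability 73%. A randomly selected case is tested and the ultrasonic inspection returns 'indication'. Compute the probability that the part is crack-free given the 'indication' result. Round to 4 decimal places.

P(¬H | E) ≈ 0.9079

Write H for 'the part has a fatigue crack'. Prior odds H:¬H = 0.04/0.96 = 0.041667. For the 'indication' outcome, the likelihood ratio is 0.73/0.3 = 2.4333.
Posterior odds = 0.041667 × 2.4333 = 0.10139, so P(H|E) = 0.10139/(1+0.10139) = 0.0921. Then P(¬H|E) = 1 − 0.0921 = 0.9079.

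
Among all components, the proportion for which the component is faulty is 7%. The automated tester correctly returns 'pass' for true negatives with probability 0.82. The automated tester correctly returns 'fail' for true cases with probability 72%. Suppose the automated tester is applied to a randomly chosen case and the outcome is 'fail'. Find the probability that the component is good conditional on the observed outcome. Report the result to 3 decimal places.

P(¬H | E) ≈ 0.769

Write H for 'the component is faulty'. Prior odds H:¬H = 0.07/0.93 = 0.075269. For the 'fail' outcome, the likelihood ratio is 0.72/0.18 = 4.0000.
Posterior odds = 0.075269 × 4.0000 = 0.30108, so P(H|E) = 0.30108/(1+0.30108) = 0.231. Then P(¬H|E) = 1 − 0.231 = 0.769.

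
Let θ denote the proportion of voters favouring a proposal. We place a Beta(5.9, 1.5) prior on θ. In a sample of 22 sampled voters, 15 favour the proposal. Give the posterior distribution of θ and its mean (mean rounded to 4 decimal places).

Observing 15 successes and 7 failures updates Beta(5.9, 1.5) by adding the success and failure counts to the two shape parameters: α = 5.9+15 = 20.9, β = 1.5+7 = 8.5.
Posterior mean = α/(α+β) = 20.9/29.4 = 0.7109.

Posterior: Beta(20.9, 8.5); mean ≈ 0.7109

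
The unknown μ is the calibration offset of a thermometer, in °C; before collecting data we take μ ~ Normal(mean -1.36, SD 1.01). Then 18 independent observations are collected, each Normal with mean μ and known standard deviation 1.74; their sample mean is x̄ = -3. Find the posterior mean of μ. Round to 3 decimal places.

With known σ, the Normal prior is conjugate. Weight on the data is w = (n/σ²)/(n/σ² + 1/τ₀²) = 5.94530/(5.94530+0.980296) = 0.85845.
Posterior mean = w·x̄ + (1−w)·μ₀ = 0.85845·-3 + 0.14155·-1.36 = -2.768.

Posterior mean ≈ -2.768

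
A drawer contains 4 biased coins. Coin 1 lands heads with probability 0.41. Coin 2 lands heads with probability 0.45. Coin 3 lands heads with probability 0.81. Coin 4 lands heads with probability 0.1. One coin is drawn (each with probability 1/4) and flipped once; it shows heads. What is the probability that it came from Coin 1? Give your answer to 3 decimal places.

Posterior probability ≈ 0.232

P(heads|C1) = 0.41; P(heads|C2) = 0.45; P(heads|C3) = 0.81; P(heads|C4) = 0.1.
Prior × likelihood for each source: 0.25·0.41=0.1025, 0.25·0.45=0.1125, 0.25·0.81=0.2025, 0.25·0.1=0.02500. Summing gives P(heads) = 0.44250.
P(Coin 1 | heads) = 0.1025 / 0.44250 = 0.232.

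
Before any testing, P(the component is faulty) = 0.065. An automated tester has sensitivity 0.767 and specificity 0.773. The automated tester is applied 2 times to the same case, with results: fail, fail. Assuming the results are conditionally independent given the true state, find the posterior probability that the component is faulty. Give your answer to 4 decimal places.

Posterior P(H) ≈ 0.4425

With H the event that the component is faulty, the joint likelihood of the observed sequence is P(data|H) = 0.767·0.767 = 0.58829 and P(data|¬H) = 0.227·0.227 = 0.051529.
Bayes: P(H|data) = 0.065·0.58829 / (0.065·0.58829 + 0.935·0.051529) = 0.038239/0.086418 = 0.4425.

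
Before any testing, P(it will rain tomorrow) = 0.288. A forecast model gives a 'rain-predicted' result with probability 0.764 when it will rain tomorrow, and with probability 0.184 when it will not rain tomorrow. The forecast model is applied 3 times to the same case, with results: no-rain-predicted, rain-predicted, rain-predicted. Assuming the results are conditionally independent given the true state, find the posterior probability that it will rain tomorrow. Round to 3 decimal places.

Let H be the event that it will rain tomorrow; start with P(H) = 0.288. P('rain-predicted'|H) = 0.764, P('rain-predicted'|¬H) = 0.184.
Update on result 1 ('no-rain-predicted'): P(H) ← 0.236·0.2880 / (0.236·0.2880 + 0.816·0.7120) = 0.067968/0.64896 = 0.1047.
Update on result 2 ('rain-predicted'): P(H) ← 0.764·0.1047 / (0.764·0.1047 + 0.184·0.8953) = 0.080017/0.24475 = 0.3269.
Update on result 3 ('rain-predicted'): P(H) ← 0.764·0.3269 / (0.764·0.3269 + 0.184·0.6731) = 0.24978/0.37362 = 0.6685.

Posterior P(H) ≈ 0.669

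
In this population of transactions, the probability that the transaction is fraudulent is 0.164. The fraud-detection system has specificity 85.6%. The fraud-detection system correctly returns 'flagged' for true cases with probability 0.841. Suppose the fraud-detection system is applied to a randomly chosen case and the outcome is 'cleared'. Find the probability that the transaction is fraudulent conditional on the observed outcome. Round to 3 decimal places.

Write H for 'the transaction is fraudulent'. Prior odds H:¬H = 0.164/0.836 = 0.19617. For the 'cleared' outcome, the likelihood ratio is 0.159/0.856 = 0.18575.
Posterior odds = 0.19617 × 0.18575 = 0.036439, so P(H|E) = 0.036439/(1+0.036439) = 0.035.

P(H | E) ≈ 0.035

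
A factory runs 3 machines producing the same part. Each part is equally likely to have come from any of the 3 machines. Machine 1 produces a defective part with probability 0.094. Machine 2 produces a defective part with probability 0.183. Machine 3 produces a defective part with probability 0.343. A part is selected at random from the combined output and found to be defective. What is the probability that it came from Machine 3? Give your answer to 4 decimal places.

P(defective|M1) = 0.094; P(defective|M2) = 0.183; P(defective|M3) = 0.343.
Prior × likelihood for each source: 0.333333·0.094=0.03133, 0.333333·0.183=0.06100, 0.333333·0.343=0.1143. Summing gives P(defective) = 0.20667.
P(Machine 3 | defective) = 0.1143 / 0.20667 = 0.5532.

Posterior probability ≈ 0.5532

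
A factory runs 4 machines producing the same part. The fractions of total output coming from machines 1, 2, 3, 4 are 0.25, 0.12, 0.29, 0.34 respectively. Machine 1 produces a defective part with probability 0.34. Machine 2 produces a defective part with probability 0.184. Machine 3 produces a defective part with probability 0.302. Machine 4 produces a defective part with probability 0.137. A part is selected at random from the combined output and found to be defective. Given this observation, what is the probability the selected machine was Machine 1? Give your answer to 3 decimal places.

Tabulate prior·likelihood by source: [1] prior 0.25, lik 0.34, product 0.08500; [2] prior 0.12, lik 0.184, product 0.02208; [3] prior 0.29, lik 0.302, product 0.08758; [4] prior 0.34, lik 0.137, product 0.04658.
Normalizing constant = 0.24124; the posterior for Machine 1 is its product over the sum, 0.08500/0.24124 = 0.352.

Posterior probability ≈ 0.352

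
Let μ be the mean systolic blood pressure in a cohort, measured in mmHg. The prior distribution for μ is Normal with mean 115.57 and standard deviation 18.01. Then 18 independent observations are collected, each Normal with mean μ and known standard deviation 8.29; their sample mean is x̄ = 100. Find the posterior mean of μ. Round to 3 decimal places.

With known σ, the Normal prior is conjugate. Weight on the data is w = (n/σ²)/(n/σ² + 1/τ₀²) = 0.261917/(0.261917+0.00308299) = 0.98837.
Posterior mean = w·x̄ + (1−w)·μ₀ = 0.98837·100 + 0.011634·115.57 = 100.181.

Posterior mean ≈ 100.181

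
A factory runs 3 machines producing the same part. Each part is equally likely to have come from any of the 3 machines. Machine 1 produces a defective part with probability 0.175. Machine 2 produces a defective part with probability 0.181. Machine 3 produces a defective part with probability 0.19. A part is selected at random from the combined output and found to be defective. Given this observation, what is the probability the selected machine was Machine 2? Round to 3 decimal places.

Posterior probability ≈ 0.332

Tabulate prior·likelihood by source: [1] prior 0.333333, lik 0.175, product 0.05833; [2] prior 0.333333, lik 0.181, product 0.06033; [3] prior 0.333333, lik 0.19, product 0.06333.
Normalizing constant = 0.18200; the posterior for Machine 2 is its product over the sum, 0.06033/0.18200 = 0.332.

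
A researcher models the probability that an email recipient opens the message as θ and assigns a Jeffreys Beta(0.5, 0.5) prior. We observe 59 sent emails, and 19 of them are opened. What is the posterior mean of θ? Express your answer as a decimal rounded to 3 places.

The binomial likelihood is conjugate to the Beta prior: with 19 successes and 40 failures, the posterior is Beta(0.5+19, 0.5+40) = Beta(19.5, 40.5).
Posterior mean = α/(α+β) = 19.5/60 = 0.325.

Posterior mean ≈ 0.325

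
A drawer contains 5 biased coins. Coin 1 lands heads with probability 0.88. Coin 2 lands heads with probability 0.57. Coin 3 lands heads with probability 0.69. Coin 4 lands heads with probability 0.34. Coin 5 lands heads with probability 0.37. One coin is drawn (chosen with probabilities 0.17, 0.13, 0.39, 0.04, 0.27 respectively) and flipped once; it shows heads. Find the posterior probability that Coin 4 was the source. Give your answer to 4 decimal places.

Posterior probability ≈ 0.0224

P(heads|C1) = 0.88; P(heads|C2) = 0.57; P(heads|C3) = 0.69; P(heads|C4) = 0.34; P(heads|C5) = 0.37.
Prior × likelihood for each source: 0.17·0.88=0.1496, 0.13·0.57=0.07410, 0.39·0.69=0.2691, 0.04·0.34=0.01360, 0.27·0.37=0.09990. Summing gives P(heads) = 0.60630.
P(Coin 4 | heads) = 0.01360 / 0.60630 = 0.0224.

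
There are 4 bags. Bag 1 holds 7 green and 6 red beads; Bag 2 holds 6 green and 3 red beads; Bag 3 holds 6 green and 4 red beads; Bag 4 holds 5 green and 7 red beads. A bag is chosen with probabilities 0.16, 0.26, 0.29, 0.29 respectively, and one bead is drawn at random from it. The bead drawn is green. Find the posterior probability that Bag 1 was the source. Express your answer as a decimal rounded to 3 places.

Posterior probability ≈ 0.155

P(green|Bag 1) = 0.5385; P(green|Bag 2) = 0.6667; P(green|Bag 3) = 0.6; P(green|Bag 4) = 0.4167.
Prior × likelihood for each source: 0.16·0.5385=0.08615, 0.26·0.6667=0.1733, 0.29·0.6=0.1740, 0.29·0.4167=0.1208. Summing gives P(green) = 0.55432.
P(Bag 1 | green) = 0.08615 / 0.55432 = 0.155.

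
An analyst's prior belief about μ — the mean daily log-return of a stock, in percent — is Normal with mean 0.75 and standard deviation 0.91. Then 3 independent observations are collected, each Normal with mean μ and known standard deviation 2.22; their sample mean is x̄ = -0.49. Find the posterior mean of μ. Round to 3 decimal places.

Posterior mean ≈ 0.334

Prior precision 1/τ₀² = 1/0.91² = 1.20758; data precision n/σ² = 3/2.22² = 0.608717.
Posterior precision = 1.20758 + 0.608717 = 1.81630.
Posterior mean = (1.20758·0.75 + 0.608717·-0.49) / 1.81630 = 0.334.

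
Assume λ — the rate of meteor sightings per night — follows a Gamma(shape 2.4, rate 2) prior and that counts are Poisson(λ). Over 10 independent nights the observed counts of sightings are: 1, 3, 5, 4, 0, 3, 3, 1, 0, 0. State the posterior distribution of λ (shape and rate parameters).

Posterior: Gamma(shape=22.4, rate=12)

Total count ∑xᵢ = 20 over n = 10 nights.
Gamma is conjugate to the Poisson likelihood: posterior is Gamma(shape = 2.4+20 = 22.4, rate = 2+10 = 12).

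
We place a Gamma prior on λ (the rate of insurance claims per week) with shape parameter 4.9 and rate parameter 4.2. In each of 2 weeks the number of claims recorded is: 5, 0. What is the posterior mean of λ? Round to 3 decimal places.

Posterior mean ≈ 1.597

Total count ∑xᵢ = 5 over n = 2 weeks.
Gamma is conjugate to the Poisson likelihood: posterior is Gamma(shape = 4.9+5 = 9.9, rate = 4.2+2 = 6.2).
E[λ | data] = 9.9/6.2 = 1.597.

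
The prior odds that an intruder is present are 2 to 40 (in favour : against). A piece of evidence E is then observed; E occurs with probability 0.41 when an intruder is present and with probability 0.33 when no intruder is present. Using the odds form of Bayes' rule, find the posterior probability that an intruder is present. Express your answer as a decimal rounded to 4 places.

Prior odds = 2/40 = 0.050000. In log-odds, ln(0.050000) = -2.9957.
Add log likelihood ratio: ln(1.2424) = 0.21706.
Posterior log-odds = -2.7787, so posterior odds = exp(-2.7787) = 0.062121. Converting, P(H|E) = 0.062121/1.0621 = 0.0585.

Posterior probability ≈ 0.0585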